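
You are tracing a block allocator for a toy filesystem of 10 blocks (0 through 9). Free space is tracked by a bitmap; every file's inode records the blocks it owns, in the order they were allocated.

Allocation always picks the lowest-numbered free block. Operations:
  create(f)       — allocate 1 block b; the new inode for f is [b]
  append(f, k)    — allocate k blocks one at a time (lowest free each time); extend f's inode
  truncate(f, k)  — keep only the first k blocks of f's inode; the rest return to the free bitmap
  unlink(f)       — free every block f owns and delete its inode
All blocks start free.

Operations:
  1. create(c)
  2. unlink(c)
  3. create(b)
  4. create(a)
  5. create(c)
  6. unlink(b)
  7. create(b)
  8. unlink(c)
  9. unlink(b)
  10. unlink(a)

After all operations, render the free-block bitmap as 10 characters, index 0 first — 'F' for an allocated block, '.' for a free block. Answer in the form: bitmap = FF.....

bitmap = ..........

create(c): bitmap=F......... | c=[0]
unlink(c): bitmap=.......... | 
create(b): bitmap=F......... | b=[0]
create(a): bitmap=FF........ | a=[1] b=[0]
create(c): bitmap=FFF....... | a=[1] b=[0] c=[2]
unlink(b): bitmap=.FF....... | a=[1] c=[2]
create(b): bitmap=FFF....... | a=[1] b=[0] c=[2]
unlink(c): bitmap=FF........ | a=[1] b=[0]
unlink(b): bitmap=.F........ | a=[1]
unlink(a): bitmap=.......... | 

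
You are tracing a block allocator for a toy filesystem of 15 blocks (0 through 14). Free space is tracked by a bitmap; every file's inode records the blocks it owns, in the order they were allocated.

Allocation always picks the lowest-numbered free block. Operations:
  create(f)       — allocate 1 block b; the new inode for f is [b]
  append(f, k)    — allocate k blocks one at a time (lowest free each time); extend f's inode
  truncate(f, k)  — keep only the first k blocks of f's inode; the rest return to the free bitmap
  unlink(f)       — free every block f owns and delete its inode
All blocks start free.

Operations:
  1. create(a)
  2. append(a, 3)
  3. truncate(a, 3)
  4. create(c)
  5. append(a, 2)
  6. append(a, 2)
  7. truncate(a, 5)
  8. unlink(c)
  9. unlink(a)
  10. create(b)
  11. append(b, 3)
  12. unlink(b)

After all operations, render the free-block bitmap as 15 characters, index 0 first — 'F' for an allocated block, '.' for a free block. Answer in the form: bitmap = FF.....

bitmap = ...............

after create(a) → a:[0]  free=[F..............]
after append(a, 3) → a:[0, 1, 2, 3]  free=[FFFF...........]
after truncate(a, 3) → a:[0, 1, 2]  free=[FFF............]
after create(c) → a:[0, 1, 2], c:[3]  free=[FFFF...........]
after append(a, 2) → a:[0, 1, 2, 4, 5], c:[3]  free=[FFFFFF.........]
after append(a, 2) → a:[0, 1, 2, 4, 5, 6, 7], c:[3]  free=[FFFFFFFF.......]
after truncate(a, 5) → a:[0, 1, 2, 4, 5], c:[3]  free=[FFFFFF.........]
after unlink(c) → a:[0, 1, 2, 4, 5]  free=[FFF.FF.........]
after unlink(a) →   free=[...............]
after create(b) → b:[0]  free=[F..............]
after append(b, 3) → b:[0, 1, 2, 3]  free=[FFFF...........]
after unlink(b) →   free=[...............]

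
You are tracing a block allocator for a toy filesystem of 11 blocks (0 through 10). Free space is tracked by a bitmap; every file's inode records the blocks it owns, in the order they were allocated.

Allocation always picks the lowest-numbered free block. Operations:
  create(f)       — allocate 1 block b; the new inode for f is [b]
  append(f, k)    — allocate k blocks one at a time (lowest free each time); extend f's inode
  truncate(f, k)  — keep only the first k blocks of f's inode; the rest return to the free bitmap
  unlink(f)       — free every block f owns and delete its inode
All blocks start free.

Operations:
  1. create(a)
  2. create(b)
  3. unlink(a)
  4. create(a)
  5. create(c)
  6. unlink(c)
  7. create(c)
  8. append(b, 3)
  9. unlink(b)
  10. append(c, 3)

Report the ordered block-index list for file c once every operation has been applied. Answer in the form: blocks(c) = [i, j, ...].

create(a): bitmap=F.......... | a=[0]
create(b): bitmap=FF......... | a=[0] b=[1]
unlink(a): bitmap=.F......... | b=[1]
create(a): bitmap=FF......... | a=[0] b=[1]
create(c): bitmap=FFF........ | a=[0] b=[1] c=[2]
unlink(c): bitmap=FF......... | a=[0] b=[1]
create(c): bitmap=FFF........ | a=[0] b=[1] c=[2]
append(b, 3): bitmap=FFFFFF..... | a=[0] b=[1, 3, 4, 5] c=[2]
unlink(b): bitmap=F.F........ | a=[0] c=[2]
append(c, 3): bitmap=FFFFF...... | a=[0] c=[2, 1, 3, 4]

blocks(c) = [2, 1, 3, 4]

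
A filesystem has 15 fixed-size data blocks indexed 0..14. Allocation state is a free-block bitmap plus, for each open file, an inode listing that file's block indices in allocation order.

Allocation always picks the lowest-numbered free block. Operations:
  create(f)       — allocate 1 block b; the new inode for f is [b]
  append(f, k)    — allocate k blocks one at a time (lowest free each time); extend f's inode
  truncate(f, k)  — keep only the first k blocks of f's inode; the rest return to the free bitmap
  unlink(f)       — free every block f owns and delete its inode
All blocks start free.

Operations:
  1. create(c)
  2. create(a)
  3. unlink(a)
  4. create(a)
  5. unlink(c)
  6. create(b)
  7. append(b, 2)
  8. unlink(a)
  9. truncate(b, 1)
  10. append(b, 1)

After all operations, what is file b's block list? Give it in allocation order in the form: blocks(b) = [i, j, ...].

after create(c) → c:[0]  free=[F..............]
after create(a) → a:[1], c:[0]  free=[FF.............]
after unlink(a) → c:[0]  free=[F..............]
after create(a) → a:[1], c:[0]  free=[FF.............]
after unlink(c) → a:[1]  free=[.F.............]
after create(b) → a:[1], b:[0]  free=[FF.............]
after append(b, 2) → a:[1], b:[0, 2, 3]  free=[FFFF...........]
after unlink(a) → b:[0, 2, 3]  free=[F.FF...........]
after truncate(b, 1) → b:[0]  free=[F..............]
after append(b, 1) → b:[0, 1]  free=[FF.............]

blocks(b) = [0, 1]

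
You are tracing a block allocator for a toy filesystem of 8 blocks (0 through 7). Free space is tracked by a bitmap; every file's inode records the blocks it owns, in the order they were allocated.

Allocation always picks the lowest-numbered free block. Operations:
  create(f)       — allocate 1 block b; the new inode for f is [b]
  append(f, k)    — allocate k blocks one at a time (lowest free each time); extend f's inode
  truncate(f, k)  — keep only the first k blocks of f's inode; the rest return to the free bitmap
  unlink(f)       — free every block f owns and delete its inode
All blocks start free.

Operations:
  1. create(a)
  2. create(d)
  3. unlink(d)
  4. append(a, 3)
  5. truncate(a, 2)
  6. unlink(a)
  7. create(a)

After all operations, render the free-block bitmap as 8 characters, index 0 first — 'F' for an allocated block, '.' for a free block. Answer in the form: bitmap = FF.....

create(a): bitmap=F....... | a=[0]
create(d): bitmap=FF...... | a=[0] d=[1]
unlink(d): bitmap=F....... | a=[0]
append(a, 3): bitmap=FFFF.... | a=[0, 1, 2, 3]
truncate(a, 2): bitmap=FF...... | a=[0, 1]
unlink(a): bitmap=........ | 
create(a): bitmap=F....... | a=[0]

bitmap = F.......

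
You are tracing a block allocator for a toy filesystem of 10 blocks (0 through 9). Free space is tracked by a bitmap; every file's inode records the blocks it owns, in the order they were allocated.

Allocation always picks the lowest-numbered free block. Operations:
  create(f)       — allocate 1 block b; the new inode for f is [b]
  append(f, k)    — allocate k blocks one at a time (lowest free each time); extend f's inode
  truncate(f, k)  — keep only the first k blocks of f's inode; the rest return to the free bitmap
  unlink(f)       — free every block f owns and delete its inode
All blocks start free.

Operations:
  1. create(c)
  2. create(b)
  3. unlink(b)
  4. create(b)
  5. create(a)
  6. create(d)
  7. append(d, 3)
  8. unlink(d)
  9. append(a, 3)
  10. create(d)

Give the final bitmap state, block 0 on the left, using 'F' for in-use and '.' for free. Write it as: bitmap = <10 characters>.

bitmap = FFFFFFF...

  1. create(c)  ⇒  F.........  {c→[0]}
  2. create(b)  ⇒  FF........  {b→[1]; c→[0]}
  3. unlink(b)  ⇒  F.........  {c→[0]}
  4. create(b)  ⇒  FF........  {b→[1]; c→[0]}
  5. create(a)  ⇒  FFF.......  {a→[2]; b→[1]; c→[0]}
  6. create(d)  ⇒  FFFF......  {a→[2]; b→[1]; c→[0]; d→[3]}
  7. append(d, 3)  ⇒  FFFFFFF...  {a→[2]; b→[1]; c→[0]; d→[3, 4, 5, 6]}
  8. unlink(d)  ⇒  FFF.......  {a→[2]; b→[1]; c→[0]}
  9. append(a, 3)  ⇒  FFFFFF....  {a→[2, 3, 4, 5]; b→[1]; c→[0]}
  10. create(d)  ⇒  FFFFFFF...  {a→[2, 3, 4, 5]; b→[1]; c→[0]; d→[6]}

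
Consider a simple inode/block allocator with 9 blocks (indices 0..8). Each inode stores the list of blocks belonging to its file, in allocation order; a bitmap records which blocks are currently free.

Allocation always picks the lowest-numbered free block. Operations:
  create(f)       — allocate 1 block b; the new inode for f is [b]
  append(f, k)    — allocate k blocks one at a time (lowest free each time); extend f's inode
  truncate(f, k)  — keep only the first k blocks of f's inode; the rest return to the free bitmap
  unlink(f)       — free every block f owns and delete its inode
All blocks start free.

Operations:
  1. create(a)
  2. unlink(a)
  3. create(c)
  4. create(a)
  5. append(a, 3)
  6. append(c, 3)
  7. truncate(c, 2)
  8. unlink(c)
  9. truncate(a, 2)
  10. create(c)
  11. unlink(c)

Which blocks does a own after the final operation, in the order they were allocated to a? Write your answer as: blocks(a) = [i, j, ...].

blocks(a) = [1, 2]

[1] create(a) — a=0 (map F........)
[2] unlink(a) —  (map .........)
[3] create(c) — c=0 (map F........)
[4] create(a) — a=1 c=0 (map FF.......)
[5] append(a, 3) — a=1,2,3,4 c=0 (map FFFFF....)
[6] append(c, 3) — a=1,2,3,4 c=0,5,6,7 (map FFFFFFFF.)
[7] truncate(c, 2) — a=1,2,3,4 c=0,5 (map FFFFFF...)
[8] unlink(c) — a=1,2,3,4 (map .FFFF....)
[9] truncate(a, 2) — a=1,2 (map .FF......)
[10] create(c) — a=1,2 c=0 (map FFF......)
[11] unlink(c) — a=1,2 (map .FF......)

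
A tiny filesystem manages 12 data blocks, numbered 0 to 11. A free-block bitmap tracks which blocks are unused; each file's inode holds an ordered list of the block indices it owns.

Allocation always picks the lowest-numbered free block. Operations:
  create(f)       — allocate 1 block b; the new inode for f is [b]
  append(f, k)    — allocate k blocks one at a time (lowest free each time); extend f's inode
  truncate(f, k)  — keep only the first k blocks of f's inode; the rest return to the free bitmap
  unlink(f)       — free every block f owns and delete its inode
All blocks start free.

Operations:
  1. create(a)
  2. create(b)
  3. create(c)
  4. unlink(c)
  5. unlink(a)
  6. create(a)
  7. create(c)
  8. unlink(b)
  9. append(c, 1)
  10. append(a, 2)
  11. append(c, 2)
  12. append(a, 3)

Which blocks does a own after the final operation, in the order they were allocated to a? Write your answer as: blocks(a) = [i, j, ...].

  1. create(a)  ⇒  F...........  {a→[0]}
  2. create(b)  ⇒  FF..........  {a→[0]; b→[1]}
  3. create(c)  ⇒  FFF.........  {a→[0]; b→[1]; c→[2]}
  4. unlink(c)  ⇒  FF..........  {a→[0]; b→[1]}
  5. unlink(a)  ⇒  .F..........  {b→[1]}
  6. create(a)  ⇒  FF..........  {a→[0]; b→[1]}
  7. create(c)  ⇒  FFF.........  {a→[0]; b→[1]; c→[2]}
  8. unlink(b)  ⇒  F.F.........  {a→[0]; c→[2]}
  9. append(c, 1)  ⇒  FFF.........  {a→[0]; c→[2, 1]}
  10. append(a, 2)  ⇒  FFFFF.......  {a→[0, 3, 4]; c→[2, 1]}
  11. append(c, 2)  ⇒  FFFFFFF.....  {a→[0, 3, 4]; c→[2, 1, 5, 6]}
  12. append(a, 3)  ⇒  FFFFFFFFFF..  {a→[0, 3, 4, 7, 8, 9]; c→[2, 1, 5, 6]}

blocks(a) = [0, 3, 4, 7, 8, 9]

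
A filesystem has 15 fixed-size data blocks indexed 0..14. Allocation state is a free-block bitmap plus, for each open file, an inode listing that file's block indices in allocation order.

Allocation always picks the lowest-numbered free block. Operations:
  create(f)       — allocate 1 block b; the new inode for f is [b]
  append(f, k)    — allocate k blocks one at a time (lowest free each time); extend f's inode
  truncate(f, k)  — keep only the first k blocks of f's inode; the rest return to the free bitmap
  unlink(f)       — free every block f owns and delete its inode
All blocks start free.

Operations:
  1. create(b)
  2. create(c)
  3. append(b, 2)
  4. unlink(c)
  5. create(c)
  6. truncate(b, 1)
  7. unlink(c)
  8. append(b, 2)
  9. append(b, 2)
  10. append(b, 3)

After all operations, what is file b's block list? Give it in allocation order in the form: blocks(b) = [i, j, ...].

blocks(b) = [0, 1, 2, 3, 4, 5, 6, 7]

[1] create(b) — b=0 (map F..............)
[2] create(c) — b=0 c=1 (map FF.............)
[3] append(b, 2) — b=0,2,3 c=1 (map FFFF...........)
[4] unlink(c) — b=0,2,3 (map F.FF...........)
[5] create(c) — b=0,2,3 c=1 (map FFFF...........)
[6] truncate(b, 1) — b=0 c=1 (map FF.............)
[7] unlink(c) — b=0 (map F..............)
[8] append(b, 2) — b=0,1,2 (map FFF............)
[9] append(b, 2) — b=0,1,2,3,4 (map FFFFF..........)
[10] append(b, 3) — b=0,1,2,3,4,5,6,7 (map FFFFFFFF.......)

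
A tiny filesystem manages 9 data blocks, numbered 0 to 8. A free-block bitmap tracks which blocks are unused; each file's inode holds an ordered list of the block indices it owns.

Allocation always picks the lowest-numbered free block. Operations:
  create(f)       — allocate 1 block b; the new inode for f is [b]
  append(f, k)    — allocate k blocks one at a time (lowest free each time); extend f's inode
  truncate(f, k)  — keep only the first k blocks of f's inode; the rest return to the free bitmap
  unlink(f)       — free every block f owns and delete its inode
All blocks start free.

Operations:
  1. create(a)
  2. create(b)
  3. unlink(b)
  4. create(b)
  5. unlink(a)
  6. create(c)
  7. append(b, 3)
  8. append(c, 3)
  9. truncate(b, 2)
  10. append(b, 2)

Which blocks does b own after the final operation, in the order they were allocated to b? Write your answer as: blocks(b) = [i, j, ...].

blocks(b) = [1, 2, 3, 4]

create(a): bitmap=F........ | a=[0]
create(b): bitmap=FF....... | a=[0] b=[1]
unlink(b): bitmap=F........ | a=[0]
create(b): bitmap=FF....... | a=[0] b=[1]
unlink(a): bitmap=.F....... | b=[1]
create(c): bitmap=FF....... | b=[1] c=[0]
append(b, 3): bitmap=FFFFF.... | b=[1, 2, 3, 4] c=[0]
append(c, 3): bitmap=FFFFFFFF. | b=[1, 2, 3, 4] c=[0, 5, 6, 7]
truncate(b, 2): bitmap=FFF..FFF. | b=[1, 2] c=[0, 5, 6, 7]
append(b, 2): bitmap=FFFFFFFF. | b=[1, 2, 3, 4] c=[0, 5, 6, 7]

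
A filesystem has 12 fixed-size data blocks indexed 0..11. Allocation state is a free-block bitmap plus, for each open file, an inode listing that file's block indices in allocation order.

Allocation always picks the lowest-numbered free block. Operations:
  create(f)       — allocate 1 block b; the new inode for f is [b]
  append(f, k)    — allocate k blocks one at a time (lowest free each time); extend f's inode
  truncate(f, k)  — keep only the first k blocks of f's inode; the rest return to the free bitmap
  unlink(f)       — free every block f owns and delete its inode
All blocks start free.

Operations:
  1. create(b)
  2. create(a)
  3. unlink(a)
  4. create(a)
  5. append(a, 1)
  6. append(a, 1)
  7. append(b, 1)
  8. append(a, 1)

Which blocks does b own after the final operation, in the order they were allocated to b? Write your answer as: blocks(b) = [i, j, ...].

blocks(b) = [0, 4]

after create(b) → b:[0]  free=[F...........]
after create(a) → a:[1], b:[0]  free=[FF..........]
after unlink(a) → b:[0]  free=[F...........]
after create(a) → a:[1], b:[0]  free=[FF..........]
after append(a, 1) → a:[1, 2], b:[0]  free=[FFF.........]
after append(a, 1) → a:[1, 2, 3], b:[0]  free=[FFFF........]
after append(b, 1) → a:[1, 2, 3], b:[0, 4]  free=[FFFFF.......]
after append(a, 1) → a:[1, 2, 3, 5], b:[0, 4]  free=[FFFFFF......]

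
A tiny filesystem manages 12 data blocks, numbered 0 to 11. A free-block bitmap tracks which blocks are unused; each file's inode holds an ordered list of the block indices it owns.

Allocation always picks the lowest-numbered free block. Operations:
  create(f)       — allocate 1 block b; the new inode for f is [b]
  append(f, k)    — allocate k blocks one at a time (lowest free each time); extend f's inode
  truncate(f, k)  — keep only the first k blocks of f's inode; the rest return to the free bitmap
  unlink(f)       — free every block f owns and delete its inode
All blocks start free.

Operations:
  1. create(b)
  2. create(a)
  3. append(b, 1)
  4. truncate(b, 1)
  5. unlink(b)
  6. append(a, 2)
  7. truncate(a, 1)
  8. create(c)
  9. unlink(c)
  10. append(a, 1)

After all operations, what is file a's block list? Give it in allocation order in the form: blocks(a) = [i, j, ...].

after create(b) → b:[0]  free=[F...........]
after create(a) → a:[1], b:[0]  free=[FF..........]
after append(b, 1) → a:[1], b:[0, 2]  free=[FFF.........]
after truncate(b, 1) → a:[1], b:[0]  free=[FF..........]
after unlink(b) → a:[1]  free=[.F..........]
after append(a, 2) → a:[1, 0, 2]  free=[FFF.........]
after truncate(a, 1) → a:[1]  free=[.F..........]
after create(c) → a:[1], c:[0]  free=[FF..........]
after unlink(c) → a:[1]  free=[.F..........]
after append(a, 1) → a:[1, 0]  free=[FF..........]

blocks(a) = [1, 0]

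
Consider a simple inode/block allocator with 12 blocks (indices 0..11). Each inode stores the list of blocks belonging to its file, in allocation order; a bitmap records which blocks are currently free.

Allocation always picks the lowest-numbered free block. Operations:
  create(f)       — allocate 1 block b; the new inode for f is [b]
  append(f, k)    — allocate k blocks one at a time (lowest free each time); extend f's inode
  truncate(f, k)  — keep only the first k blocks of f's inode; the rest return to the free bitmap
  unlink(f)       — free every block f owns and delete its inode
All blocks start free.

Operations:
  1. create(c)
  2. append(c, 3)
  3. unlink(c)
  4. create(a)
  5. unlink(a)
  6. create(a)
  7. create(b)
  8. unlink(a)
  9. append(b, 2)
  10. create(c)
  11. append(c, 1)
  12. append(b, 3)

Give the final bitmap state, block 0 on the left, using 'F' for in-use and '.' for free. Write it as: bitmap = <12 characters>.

bitmap = FFFFFFFF....

after create(c) → c:[0]  free=[F...........]
after append(c, 3) → c:[0, 1, 2, 3]  free=[FFFF........]
after unlink(c) →   free=[............]
after create(a) → a:[0]  free=[F...........]
after unlink(a) →   free=[............]
after create(a) → a:[0]  free=[F...........]
after create(b) → a:[0], b:[1]  free=[FF..........]
after unlink(a) → b:[1]  free=[.F..........]
after append(b, 2) → b:[1, 0, 2]  free=[FFF.........]
after create(c) → b:[1, 0, 2], c:[3]  free=[FFFF........]
after append(c, 1) → b:[1, 0, 2], c:[3, 4]  free=[FFFFF.......]
after append(b, 3) → b:[1, 0, 2, 5, 6, 7], c:[3, 4]  free=[FFFFFFFF....]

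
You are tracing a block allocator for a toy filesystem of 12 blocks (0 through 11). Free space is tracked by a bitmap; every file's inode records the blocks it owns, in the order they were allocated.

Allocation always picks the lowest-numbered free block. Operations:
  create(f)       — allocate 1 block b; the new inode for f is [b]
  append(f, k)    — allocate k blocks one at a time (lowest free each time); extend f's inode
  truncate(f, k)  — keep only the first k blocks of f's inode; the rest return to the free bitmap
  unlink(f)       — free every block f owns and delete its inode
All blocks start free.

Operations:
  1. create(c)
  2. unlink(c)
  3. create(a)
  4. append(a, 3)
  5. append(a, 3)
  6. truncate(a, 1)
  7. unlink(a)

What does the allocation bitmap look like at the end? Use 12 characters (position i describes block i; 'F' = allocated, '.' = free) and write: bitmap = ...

after create(c) → c:[0]  free=[F...........]
after unlink(c) →   free=[............]
after create(a) → a:[0]  free=[F...........]
after append(a, 3) → a:[0, 1, 2, 3]  free=[FFFF........]
after append(a, 3) → a:[0, 1, 2, 3, 4, 5, 6]  free=[FFFFFFF.....]
after truncate(a, 1) → a:[0]  free=[F...........]
after unlink(a) →   free=[............]

bitmap = ............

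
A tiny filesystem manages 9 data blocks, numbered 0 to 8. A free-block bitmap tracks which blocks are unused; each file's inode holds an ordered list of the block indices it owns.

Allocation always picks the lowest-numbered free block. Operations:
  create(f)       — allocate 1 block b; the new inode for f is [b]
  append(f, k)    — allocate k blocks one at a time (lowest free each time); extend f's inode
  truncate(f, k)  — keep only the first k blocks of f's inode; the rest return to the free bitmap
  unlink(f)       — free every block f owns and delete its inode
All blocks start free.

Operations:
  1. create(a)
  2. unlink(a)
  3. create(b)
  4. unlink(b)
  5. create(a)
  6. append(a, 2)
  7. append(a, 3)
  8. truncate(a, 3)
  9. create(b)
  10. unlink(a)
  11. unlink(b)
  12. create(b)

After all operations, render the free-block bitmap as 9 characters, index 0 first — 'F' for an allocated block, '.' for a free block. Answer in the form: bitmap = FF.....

bitmap = F........

after create(a) → a:[0]  free=[F........]
after unlink(a) →   free=[.........]
after create(b) → b:[0]  free=[F........]
after unlink(b) →   free=[.........]
after create(a) → a:[0]  free=[F........]
after append(a, 2) → a:[0, 1, 2]  free=[FFF......]
after append(a, 3) → a:[0, 1, 2, 3, 4, 5]  free=[FFFFFF...]
after truncate(a, 3) → a:[0, 1, 2]  free=[FFF......]
after create(b) → a:[0, 1, 2], b:[3]  free=[FFFF.....]
after unlink(a) → b:[3]  free=[...F.....]
after unlink(b) →   free=[.........]
after create(b) → b:[0]  free=[F........]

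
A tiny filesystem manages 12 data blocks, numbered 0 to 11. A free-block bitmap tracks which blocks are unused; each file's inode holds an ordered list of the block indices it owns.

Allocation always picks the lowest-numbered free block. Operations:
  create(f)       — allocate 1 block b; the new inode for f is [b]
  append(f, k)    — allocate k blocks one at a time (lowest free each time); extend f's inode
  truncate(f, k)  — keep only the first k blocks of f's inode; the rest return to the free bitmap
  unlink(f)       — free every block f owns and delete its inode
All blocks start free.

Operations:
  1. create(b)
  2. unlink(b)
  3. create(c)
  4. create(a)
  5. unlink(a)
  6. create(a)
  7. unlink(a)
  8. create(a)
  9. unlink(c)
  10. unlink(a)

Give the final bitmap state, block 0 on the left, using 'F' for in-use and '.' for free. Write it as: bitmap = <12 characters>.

create(b): bitmap=F........... | b=[0]
unlink(b): bitmap=............ | 
create(c): bitmap=F........... | c=[0]
create(a): bitmap=FF.......... | a=[1] c=[0]
unlink(a): bitmap=F........... | c=[0]
create(a): bitmap=FF.......... | a=[1] c=[0]
unlink(a): bitmap=F........... | c=[0]
create(a): bitmap=FF.......... | a=[1] c=[0]
unlink(c): bitmap=.F.......... | a=[1]
unlink(a): bitmap=............ | 

bitmap = ............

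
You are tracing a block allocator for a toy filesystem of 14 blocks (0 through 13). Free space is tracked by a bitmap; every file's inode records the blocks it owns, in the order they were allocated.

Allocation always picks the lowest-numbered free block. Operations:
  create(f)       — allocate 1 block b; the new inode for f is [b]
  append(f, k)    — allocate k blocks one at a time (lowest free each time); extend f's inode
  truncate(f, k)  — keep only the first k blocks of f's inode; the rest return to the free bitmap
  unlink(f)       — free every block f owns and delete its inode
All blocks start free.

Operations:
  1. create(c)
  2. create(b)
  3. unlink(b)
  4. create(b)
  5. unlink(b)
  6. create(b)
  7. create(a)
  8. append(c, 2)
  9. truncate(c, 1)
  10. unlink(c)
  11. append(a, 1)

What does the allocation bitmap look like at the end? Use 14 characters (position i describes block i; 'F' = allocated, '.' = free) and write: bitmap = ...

[1] create(c) — c=0 (map F.............)
[2] create(b) — b=1 c=0 (map FF............)
[3] unlink(b) — c=0 (map F.............)
[4] create(b) — b=1 c=0 (map FF............)
[5] unlink(b) — c=0 (map F.............)
[6] create(b) — b=1 c=0 (map FF............)
[7] create(a) — a=2 b=1 c=0 (map FFF...........)
[8] append(c, 2) — a=2 b=1 c=0,3,4 (map FFFFF.........)
[9] truncate(c, 1) — a=2 b=1 c=0 (map FFF...........)
[10] unlink(c) — a=2 b=1 (map .FF...........)
[11] append(a, 1) — a=2,0 b=1 (map FFF...........)

bitmap = FFF...........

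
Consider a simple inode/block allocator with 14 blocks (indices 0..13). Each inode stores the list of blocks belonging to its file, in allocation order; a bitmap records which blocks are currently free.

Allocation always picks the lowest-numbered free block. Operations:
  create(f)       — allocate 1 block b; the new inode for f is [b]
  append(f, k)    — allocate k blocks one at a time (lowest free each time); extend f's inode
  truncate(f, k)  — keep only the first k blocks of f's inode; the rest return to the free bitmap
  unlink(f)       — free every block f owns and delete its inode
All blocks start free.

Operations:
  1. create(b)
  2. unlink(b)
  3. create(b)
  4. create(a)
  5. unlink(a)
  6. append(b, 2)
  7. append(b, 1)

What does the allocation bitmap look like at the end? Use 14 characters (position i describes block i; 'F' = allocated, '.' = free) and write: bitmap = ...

bitmap = FFFF..........

  1. create(b)  ⇒  F.............  {b→[0]}
  2. unlink(b)  ⇒  ..............  {}
  3. create(b)  ⇒  F.............  {b→[0]}
  4. create(a)  ⇒  FF............  {a→[1]; b→[0]}
  5. unlink(a)  ⇒  F.............  {b→[0]}
  6. append(b, 2)  ⇒  FFF...........  {b→[0, 1, 2]}
  7. append(b, 1)  ⇒  FFFF..........  {b→[0, 1, 2, 3]}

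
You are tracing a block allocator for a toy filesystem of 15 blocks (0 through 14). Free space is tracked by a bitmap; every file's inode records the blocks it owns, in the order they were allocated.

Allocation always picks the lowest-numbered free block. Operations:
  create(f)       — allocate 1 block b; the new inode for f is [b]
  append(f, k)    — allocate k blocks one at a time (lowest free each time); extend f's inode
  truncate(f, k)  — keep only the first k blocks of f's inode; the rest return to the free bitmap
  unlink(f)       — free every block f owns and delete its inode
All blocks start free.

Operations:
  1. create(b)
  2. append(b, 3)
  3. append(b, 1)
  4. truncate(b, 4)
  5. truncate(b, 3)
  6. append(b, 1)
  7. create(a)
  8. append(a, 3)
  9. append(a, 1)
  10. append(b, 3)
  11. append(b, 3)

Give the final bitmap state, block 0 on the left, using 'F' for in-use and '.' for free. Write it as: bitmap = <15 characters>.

bitmap = FFFFFFFFFFFFFFF

after create(b) → b:[0]  free=[F..............]
after append(b, 3) → b:[0, 1, 2, 3]  free=[FFFF...........]
after append(b, 1) → b:[0, 1, 2, 3, 4]  free=[FFFFF..........]
after truncate(b, 4) → b:[0, 1, 2, 3]  free=[FFFF...........]
after truncate(b, 3) → b:[0, 1, 2]  free=[FFF............]
after append(b, 1) → b:[0, 1, 2, 3]  free=[FFFF...........]
after create(a) → a:[4], b:[0, 1, 2, 3]  free=[FFFFF..........]
after append(a, 3) → a:[4, 5, 6, 7], b:[0, 1, 2, 3]  free=[FFFFFFFF.......]
after append(a, 1) → a:[4, 5, 6, 7, 8], b:[0, 1, 2, 3]  free=[FFFFFFFFF......]
after append(b, 3) → a:[4, 5, 6, 7, 8], b:[0, 1, 2, 3, 9, 10, 11]  free=[FFFFFFFFFFFF...]
after append(b, 3) → a:[4, 5, 6, 7, 8], b:[0, 1, 2, 3, 9, 10, 11, 12, 13, 14]  free=[FFFFFFFFFFFFFFF]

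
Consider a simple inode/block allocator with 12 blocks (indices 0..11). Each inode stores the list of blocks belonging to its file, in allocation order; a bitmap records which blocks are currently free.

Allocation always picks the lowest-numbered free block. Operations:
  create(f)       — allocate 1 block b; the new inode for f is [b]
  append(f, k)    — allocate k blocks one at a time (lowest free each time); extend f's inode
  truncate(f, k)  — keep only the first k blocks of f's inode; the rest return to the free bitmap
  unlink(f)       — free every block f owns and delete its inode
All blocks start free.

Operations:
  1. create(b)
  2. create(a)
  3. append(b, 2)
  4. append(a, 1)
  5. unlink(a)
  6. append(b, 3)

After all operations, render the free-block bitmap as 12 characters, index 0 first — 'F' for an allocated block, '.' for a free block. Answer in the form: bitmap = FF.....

bitmap = FFFFFF......

[1] create(b) — b=0 (map F...........)
[2] create(a) — a=1 b=0 (map FF..........)
[3] append(b, 2) — a=1 b=0,2,3 (map FFFF........)
[4] append(a, 1) — a=1,4 b=0,2,3 (map FFFFF.......)
[5] unlink(a) — b=0,2,3 (map F.FF........)
[6] append(b, 3) — b=0,2,3,1,4,5 (map FFFFFF......)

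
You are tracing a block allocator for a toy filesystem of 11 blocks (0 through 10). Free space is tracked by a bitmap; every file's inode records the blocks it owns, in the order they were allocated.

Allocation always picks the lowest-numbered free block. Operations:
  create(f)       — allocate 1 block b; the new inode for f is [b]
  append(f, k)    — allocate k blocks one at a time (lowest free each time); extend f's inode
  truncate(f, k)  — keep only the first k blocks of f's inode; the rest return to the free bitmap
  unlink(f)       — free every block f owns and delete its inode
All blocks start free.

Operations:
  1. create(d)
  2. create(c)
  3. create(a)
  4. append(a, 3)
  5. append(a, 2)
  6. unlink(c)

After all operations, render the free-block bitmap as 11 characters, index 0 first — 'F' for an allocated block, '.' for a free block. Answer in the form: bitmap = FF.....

  1. create(d)  ⇒  F..........  {d→[0]}
  2. create(c)  ⇒  FF.........  {c→[1]; d→[0]}
  3. create(a)  ⇒  FFF........  {a→[2]; c→[1]; d→[0]}
  4. append(a, 3)  ⇒  FFFFFF.....  {a→[2, 3, 4, 5]; c→[1]; d→[0]}
  5. append(a, 2)  ⇒  FFFFFFFF...  {a→[2, 3, 4, 5, 6, 7]; c→[1]; d→[0]}
  6. unlink(c)  ⇒  F.FFFFFF...  {a→[2, 3, 4, 5, 6, 7]; d→[0]}

bitmap = F.FFFFFF...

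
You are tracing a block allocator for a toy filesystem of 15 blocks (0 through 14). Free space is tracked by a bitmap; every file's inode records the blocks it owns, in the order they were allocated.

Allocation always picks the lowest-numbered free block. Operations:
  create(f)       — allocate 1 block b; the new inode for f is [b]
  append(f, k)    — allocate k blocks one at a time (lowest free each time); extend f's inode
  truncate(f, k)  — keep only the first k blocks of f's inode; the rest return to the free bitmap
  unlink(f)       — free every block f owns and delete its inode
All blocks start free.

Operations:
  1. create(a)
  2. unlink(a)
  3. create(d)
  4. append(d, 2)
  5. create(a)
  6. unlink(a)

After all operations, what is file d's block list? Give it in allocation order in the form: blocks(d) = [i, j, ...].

blocks(d) = [0, 1, 2]

after create(a) → a:[0]  free=[F..............]
after unlink(a) →   free=[...............]
after create(d) → d:[0]  free=[F..............]
after append(d, 2) → d:[0, 1, 2]  free=[FFF............]
after create(a) → a:[3], d:[0, 1, 2]  free=[FFFF...........]
after unlink(a) → d:[0, 1, 2]  free=[FFF............]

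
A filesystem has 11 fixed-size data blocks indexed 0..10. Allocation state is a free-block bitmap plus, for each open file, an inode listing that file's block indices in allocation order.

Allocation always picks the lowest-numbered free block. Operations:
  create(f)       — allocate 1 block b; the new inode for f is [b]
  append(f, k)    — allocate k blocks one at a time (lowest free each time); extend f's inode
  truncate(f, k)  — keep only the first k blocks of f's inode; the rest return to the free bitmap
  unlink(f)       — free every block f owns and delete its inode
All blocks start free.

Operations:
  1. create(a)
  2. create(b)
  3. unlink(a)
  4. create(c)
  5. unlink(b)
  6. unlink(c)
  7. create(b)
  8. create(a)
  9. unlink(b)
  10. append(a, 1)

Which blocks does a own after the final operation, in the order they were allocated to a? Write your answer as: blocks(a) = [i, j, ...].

blocks(a) = [1, 0]

  1. create(a)  ⇒  F..........  {a→[0]}
  2. create(b)  ⇒  FF.........  {a→[0]; b→[1]}
  3. unlink(a)  ⇒  .F.........  {b→[1]}
  4. create(c)  ⇒  FF.........  {b→[1]; c→[0]}
  5. unlink(b)  ⇒  F..........  {c→[0]}
  6. unlink(c)  ⇒  ...........  {}
  7. create(b)  ⇒  F..........  {b→[0]}
  8. create(a)  ⇒  FF.........  {a→[1]; b→[0]}
  9. unlink(b)  ⇒  .F.........  {a→[1]}
  10. append(a, 1)  ⇒  FF.........  {a→[1, 0]}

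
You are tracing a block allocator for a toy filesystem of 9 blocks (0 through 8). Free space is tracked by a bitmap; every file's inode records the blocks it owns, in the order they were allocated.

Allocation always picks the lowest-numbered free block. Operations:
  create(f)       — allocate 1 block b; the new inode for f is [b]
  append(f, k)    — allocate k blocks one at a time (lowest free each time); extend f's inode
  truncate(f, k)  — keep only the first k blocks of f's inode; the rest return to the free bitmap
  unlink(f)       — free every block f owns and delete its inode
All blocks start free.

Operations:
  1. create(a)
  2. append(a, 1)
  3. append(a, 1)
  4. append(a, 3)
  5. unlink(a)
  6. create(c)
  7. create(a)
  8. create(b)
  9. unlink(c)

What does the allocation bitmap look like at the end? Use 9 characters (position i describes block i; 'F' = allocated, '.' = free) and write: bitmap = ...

  1. create(a)  ⇒  F........  {a→[0]}
  2. append(a, 1)  ⇒  FF.......  {a→[0, 1]}
  3. append(a, 1)  ⇒  FFF......  {a→[0, 1, 2]}
  4. append(a, 3)  ⇒  FFFFFF...  {a→[0, 1, 2, 3, 4, 5]}
  5. unlink(a)  ⇒  .........  {}
  6. create(c)  ⇒  F........  {c→[0]}
  7. create(a)  ⇒  FF.......  {a→[1]; c→[0]}
  8. create(b)  ⇒  FFF......  {a→[1]; b→[2]; c→[0]}
  9. unlink(c)  ⇒  .FF......  {a→[1]; b→[2]}

bitmap = .FF......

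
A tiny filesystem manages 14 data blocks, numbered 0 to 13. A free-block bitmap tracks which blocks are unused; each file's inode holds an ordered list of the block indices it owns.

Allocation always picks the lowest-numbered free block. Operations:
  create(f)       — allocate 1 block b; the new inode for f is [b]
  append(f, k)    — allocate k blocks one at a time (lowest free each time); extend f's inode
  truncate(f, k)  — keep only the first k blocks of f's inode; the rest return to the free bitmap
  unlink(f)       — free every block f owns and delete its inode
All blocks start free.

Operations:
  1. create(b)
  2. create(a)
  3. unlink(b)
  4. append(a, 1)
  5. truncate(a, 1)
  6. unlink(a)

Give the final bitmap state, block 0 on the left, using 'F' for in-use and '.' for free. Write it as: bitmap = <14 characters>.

after create(b) → b:[0]  free=[F.............]
after create(a) → a:[1], b:[0]  free=[FF............]
after unlink(b) → a:[1]  free=[.F............]
after append(a, 1) → a:[1, 0]  free=[FF............]
after truncate(a, 1) → a:[1]  free=[.F............]
after unlink(a) →   free=[..............]

bitmap = ..............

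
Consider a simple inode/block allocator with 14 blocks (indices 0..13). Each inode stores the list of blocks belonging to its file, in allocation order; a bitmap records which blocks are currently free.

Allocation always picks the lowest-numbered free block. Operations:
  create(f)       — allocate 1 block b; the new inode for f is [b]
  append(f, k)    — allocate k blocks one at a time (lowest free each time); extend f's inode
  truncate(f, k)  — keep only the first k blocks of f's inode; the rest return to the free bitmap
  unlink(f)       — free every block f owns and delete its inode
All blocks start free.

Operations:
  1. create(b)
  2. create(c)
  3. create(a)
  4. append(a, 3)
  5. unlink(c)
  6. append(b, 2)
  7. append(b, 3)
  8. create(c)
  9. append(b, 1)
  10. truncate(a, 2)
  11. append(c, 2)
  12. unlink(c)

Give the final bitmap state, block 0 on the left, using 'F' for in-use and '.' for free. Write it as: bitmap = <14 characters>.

bitmap = FFFF..FFFF.F..

[1] create(b) — b=0 (map F.............)
[2] create(c) — b=0 c=1 (map FF............)
[3] create(a) — a=2 b=0 c=1 (map FFF...........)
[4] append(a, 3) — a=2,3,4,5 b=0 c=1 (map FFFFFF........)
[5] unlink(c) — a=2,3,4,5 b=0 (map F.FFFF........)
[6] append(b, 2) — a=2,3,4,5 b=0,1,6 (map FFFFFFF.......)
[7] append(b, 3) — a=2,3,4,5 b=0,1,6,7,8,9 (map FFFFFFFFFF....)
[8] create(c) — a=2,3,4,5 b=0,1,6,7,8,9 c=10 (map FFFFFFFFFFF...)
[9] append(b, 1) — a=2,3,4,5 b=0,1,6,7,8,9,11 c=10 (map FFFFFFFFFFFF..)
[10] truncate(a, 2) — a=2,3 b=0,1,6,7,8,9,11 c=10 (map FFFF..FFFFFF..)
[11] append(c, 2) — a=2,3 b=0,1,6,7,8,9,11 c=10,4,5 (map FFFFFFFFFFFF..)
[12] unlink(c) — a=2,3 b=0,1,6,7,8,9,11 (map FFFF..FFFF.F..)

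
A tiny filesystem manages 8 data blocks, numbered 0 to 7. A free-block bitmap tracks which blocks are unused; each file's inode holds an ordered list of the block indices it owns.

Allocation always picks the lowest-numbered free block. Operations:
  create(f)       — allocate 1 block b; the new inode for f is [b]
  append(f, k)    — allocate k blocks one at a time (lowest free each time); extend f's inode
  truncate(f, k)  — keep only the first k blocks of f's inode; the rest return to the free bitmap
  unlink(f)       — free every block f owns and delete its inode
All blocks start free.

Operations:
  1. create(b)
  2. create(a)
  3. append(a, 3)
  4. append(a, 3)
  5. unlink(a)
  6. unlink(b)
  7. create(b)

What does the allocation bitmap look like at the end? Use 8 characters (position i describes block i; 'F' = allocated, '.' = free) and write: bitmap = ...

  1. create(b)  ⇒  F.......  {b→[0]}
  2. create(a)  ⇒  FF......  {a→[1]; b→[0]}
  3. append(a, 3)  ⇒  FFFFF...  {a→[1, 2, 3, 4]; b→[0]}
  4. append(a, 3)  ⇒  FFFFFFFF  {a→[1, 2, 3, 4, 5, 6, 7]; b→[0]}
  5. unlink(a)  ⇒  F.......  {b→[0]}
  6. unlink(b)  ⇒  ........  {}
  7. create(b)  ⇒  F.......  {b→[0]}

bitmap = F.......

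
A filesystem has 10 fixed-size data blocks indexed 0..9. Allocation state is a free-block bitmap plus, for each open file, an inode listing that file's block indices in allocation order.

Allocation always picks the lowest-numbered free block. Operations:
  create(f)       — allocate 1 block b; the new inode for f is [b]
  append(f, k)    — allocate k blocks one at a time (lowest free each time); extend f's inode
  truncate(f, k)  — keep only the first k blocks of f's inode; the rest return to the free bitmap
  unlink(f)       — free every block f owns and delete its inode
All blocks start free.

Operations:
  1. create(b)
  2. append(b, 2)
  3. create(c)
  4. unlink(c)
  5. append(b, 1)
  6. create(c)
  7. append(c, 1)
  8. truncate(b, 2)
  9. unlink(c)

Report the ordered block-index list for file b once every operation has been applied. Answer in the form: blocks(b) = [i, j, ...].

[1] create(b) — b=0 (map F.........)
[2] append(b, 2) — b=0,1,2 (map FFF.......)
[3] create(c) — b=0,1,2 c=3 (map FFFF......)
[4] unlink(c) — b=0,1,2 (map FFF.......)
[5] append(b, 1) — b=0,1,2,3 (map FFFF......)
[6] create(c) — b=0,1,2,3 c=4 (map FFFFF.....)
[7] append(c, 1) — b=0,1,2,3 c=4,5 (map FFFFFF....)
[8] truncate(b, 2) — b=0,1 c=4,5 (map FF..FF....)
[9] unlink(c) — b=0,1 (map FF........)

blocks(b) = [0, 1]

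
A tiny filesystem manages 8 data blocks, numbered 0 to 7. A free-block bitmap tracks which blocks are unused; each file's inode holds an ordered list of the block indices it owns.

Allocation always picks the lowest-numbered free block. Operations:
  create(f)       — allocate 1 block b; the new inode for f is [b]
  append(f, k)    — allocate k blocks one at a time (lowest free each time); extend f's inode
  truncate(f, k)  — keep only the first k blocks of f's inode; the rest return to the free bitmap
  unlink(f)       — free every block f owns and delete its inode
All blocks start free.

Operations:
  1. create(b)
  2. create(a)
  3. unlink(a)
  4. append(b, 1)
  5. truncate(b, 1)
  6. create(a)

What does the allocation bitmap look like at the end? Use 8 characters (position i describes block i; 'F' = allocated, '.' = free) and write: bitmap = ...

[1] create(b) — b=0 (map F.......)
[2] create(a) — a=1 b=0 (map FF......)
[3] unlink(a) — b=0 (map F.......)
[4] append(b, 1) — b=0,1 (map FF......)
[5] truncate(b, 1) — b=0 (map F.......)
[6] create(a) — a=1 b=0 (map FF......)

bitmap = FF......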